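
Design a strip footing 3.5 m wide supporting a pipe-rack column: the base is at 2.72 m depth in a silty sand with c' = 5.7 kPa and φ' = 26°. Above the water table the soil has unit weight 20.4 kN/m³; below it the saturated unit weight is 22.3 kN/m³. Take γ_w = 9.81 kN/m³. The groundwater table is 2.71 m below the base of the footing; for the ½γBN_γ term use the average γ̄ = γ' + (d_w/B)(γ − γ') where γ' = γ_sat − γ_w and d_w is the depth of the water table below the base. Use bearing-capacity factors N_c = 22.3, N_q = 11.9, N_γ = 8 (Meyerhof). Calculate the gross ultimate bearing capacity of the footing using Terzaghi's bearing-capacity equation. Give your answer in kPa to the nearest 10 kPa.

q = γ·D_f = 20.4 × 2.72 = 55.488 kPa.
γ' = 12.49 kN/m³; averaging over the depth B below the base, γ̄ = γ' + (d_w/B)(γ − γ') = 18.615 kN/m³.
c·N_c = 5.7 × 22.3 = 127.11 kPa
q·N_q = 55.488 × 11.9 = 660.31 kPa
0.5·γ·B·N_γ = 0.5 × 18.615 × 3.5 × 8 = 260.6 kPa
q_ult = 127.11 + 660.31 + 260.6 = 1048 kPa.

q_ult ≈ 1050 kPa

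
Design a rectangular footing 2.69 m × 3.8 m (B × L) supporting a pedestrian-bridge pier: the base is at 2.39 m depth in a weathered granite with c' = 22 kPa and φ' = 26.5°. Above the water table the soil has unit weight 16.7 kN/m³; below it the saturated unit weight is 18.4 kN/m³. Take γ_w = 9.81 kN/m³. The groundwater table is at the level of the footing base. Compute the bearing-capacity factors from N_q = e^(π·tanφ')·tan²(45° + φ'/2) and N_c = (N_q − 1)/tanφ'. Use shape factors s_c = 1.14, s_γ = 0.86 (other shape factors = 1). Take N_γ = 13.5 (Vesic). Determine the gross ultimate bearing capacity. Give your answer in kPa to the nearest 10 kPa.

tan26.5° = 0.4986, so N_q = e^(π×0.4986)·tan²(58.25°) = 4.789 × 2.611 = 12.51.
N_c = (12.51 − 1)/tan26.5° = 23.08.
Effective surcharge at the founding depth q = γ·D_f = 16.7 × 2.39 = 39.913 kPa.
The water table coincides with the base, so in the self-weight term γ → γ' = 8.59 kN/m³.
q_ult = c·N_c·s_c + q·N_q + 0.5·γ·B·N_γ·s_γ
     = 22 × 23.078 × 1.14 + 39.913 × 12.506 + 0.5 × 8.59 × 2.69 × 13.5 × 0.86
     = 578.79 + 499.16 + 134.14 = 1212.1 kPa.

q_ult ≈ 1210 kPa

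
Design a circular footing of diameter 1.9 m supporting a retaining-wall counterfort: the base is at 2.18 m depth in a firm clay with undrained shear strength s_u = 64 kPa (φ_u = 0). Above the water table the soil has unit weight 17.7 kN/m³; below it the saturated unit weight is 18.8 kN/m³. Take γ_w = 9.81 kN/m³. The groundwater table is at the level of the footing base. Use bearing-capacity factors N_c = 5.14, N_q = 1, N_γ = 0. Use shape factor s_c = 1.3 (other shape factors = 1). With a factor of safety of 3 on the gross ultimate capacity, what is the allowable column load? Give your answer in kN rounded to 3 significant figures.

Overburden at base level: q = 17.7 × 2.18 = 38.586 kPa.
Cohesion term c·N_c·s_c = 64 × 5.14 × 1.3 = 427.65 kPa; surcharge term q·N_q = 38.586 × 1 = 38.586 kPa.
q_ult = 427.65 + 38.586 = 466.23 kPa.
Gross allowable pressure q_all = 466.23 / 3 = 155.41 kPa.
Footing area = 2.8353 m², so allowable column load = 155.41 × 2.8353 = 440.64 kN.

P_all ≈ 441 kN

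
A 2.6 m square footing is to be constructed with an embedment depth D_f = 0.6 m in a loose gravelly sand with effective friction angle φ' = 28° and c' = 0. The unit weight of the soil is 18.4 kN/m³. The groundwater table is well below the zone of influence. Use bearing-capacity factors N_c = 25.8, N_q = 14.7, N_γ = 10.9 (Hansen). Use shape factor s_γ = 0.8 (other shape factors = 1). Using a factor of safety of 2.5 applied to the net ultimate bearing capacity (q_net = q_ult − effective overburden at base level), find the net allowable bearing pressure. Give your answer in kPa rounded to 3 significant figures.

q = γ·D_f = 18.4 × 0.6 = 11.04 kPa.
q·N_q = 11.04 × 14.7 = 162.29 kPa
0.5·γ·B·N_γ·s_γ = 0.5 × 18.4 × 2.6 × 10.9 × 0.8 = 208.58 kPa
q_ult = 162.29 + 208.58 = 370.87 kPa.
Net ultimate: q_net = 370.87 − 11.04 = 359.83 kPa.
q_all(net) = 359.83 / 2.5 = 143.93 kPa.

q_all(net) ≈ 144 kPa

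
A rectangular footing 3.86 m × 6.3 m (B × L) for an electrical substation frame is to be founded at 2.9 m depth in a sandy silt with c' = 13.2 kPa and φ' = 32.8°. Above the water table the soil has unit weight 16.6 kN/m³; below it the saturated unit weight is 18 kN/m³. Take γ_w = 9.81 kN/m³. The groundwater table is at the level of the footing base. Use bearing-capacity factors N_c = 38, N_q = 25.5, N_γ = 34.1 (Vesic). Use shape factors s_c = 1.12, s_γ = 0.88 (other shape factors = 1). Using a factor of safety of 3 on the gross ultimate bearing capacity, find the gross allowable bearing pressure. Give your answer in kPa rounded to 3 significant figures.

Overburden at base level: q = 16.6 × 2.9 = 48.14 kPa.
Below the base the soil is submerged, so the ½γBN_γ term uses γ' = 18 − 9.81 = 8.19 kN/m³.
Cohesion term c·N_c·s_c = 13.2 × 38 × 1.12 = 561.79 kPa; surcharge term q·N_q = 48.14 × 25.5 = 1227.6 kPa; self-weight term 0.5·γ·B·N_γ·s_γ = 0.5 × 8.19 × 3.86 × 34.1 × 0.88 = 474.33 kPa.
q_ult = 561.79 + 1227.6 + 474.33 = 2263.7 kPa.
q_all = 2263.7 / 3 = 754.56 kPa.

q_all ≈ 755 kPa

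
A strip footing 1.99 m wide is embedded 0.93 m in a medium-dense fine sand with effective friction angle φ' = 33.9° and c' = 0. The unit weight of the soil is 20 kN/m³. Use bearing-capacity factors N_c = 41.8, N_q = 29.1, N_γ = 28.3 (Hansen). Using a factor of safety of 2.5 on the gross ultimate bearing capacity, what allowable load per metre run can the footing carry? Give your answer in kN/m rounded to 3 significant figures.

Effective surcharge at the founding depth q = γ·D_f = 20 × 0.93 = 18.6 kPa.
q_ult = q·N_q + 0.5·γ·B·N_γ
     = 18.6 × 29.1 + 0.5 × 20 × 1.99 × 28.3
     = 541.26 + 563.17 = 1104.4 kPa.
Gross allowable pressure q_all = 1104.4 / 2.5 = 441.77 kPa.
Allowable wall load = q_all × B = 441.77 × 1.99 = 879.13 kN per metre run.

≈ 879 kN/m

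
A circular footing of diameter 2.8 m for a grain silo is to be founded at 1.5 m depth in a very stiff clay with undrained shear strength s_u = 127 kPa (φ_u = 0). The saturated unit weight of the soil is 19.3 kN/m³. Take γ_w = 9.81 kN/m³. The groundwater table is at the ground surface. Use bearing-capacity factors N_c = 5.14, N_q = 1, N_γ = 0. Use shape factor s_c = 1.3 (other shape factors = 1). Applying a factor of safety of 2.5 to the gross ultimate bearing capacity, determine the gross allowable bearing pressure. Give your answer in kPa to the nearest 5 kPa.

With the water table at the surface the whole profile is submerged: γ' = 19.3 − 9.81 = 9.49 kN/m³, so q = γ'·D_f = 14.235 kPa.
q_ult = c·N_c·s_c + q·N_q
     = 127 × 5.14 × 1.3 + 14.235 × 1
     = 848.61 + 14.235 = 862.85 kPa.
q_all = q_ult / FS = 862.85 / 2.5 = 345.14 kPa.

q_all ≈ 345 kPa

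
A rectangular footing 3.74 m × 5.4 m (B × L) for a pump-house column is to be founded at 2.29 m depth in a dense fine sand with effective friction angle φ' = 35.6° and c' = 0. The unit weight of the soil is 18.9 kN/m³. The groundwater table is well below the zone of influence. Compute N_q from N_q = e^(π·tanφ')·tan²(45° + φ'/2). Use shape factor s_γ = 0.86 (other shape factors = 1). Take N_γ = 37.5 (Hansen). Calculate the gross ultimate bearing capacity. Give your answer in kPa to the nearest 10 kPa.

q_ult ≈ 2690 kPa

tan35.6° = 0.7159, so N_q = e^(π×0.7159)·tan²(62.8°) = 9.48 × 3.786 = 35.89.
Effective surcharge at the founding depth q = γ·D_f = 18.9 × 2.29 = 43.281 kPa.
q_ult = q·N_q + 0.5·γ·B·N_γ·s_γ
     = 43.281 × 35.891 + 0.5 × 18.9 × 3.74 × 37.5 × 0.86
     = 1553.4 + 1139.8 = 2693.2 kPa.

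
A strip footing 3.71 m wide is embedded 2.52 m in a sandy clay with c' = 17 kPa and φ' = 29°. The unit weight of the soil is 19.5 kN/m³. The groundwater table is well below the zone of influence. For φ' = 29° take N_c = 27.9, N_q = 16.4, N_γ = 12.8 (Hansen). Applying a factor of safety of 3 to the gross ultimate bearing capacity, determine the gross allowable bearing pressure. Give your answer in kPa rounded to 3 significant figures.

q = γ·D_f = 19.5 × 2.52 = 49.14 kPa.
c·N_c = 17 × 27.9 = 474.3 kPa
q·N_q = 49.14 × 16.4 = 805.9 kPa
0.5·γ·B·N_γ = 0.5 × 19.5 × 3.71 × 12.8 = 463.01 kPa
q_ult = 474.3 + 805.9 + 463.01 = 1743.2 kPa.
q_all = q_ult / FS = 1743.2 / 3 = 581.07 kPa.

q_all ≈ 581 kPa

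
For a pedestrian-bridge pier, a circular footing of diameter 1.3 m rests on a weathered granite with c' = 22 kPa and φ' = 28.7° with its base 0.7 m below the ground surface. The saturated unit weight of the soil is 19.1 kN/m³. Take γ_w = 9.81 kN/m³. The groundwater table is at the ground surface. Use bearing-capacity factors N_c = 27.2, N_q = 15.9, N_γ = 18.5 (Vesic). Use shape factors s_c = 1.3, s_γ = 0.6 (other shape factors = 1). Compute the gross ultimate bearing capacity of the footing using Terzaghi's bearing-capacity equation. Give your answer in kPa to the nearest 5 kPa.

γ' = 19.1 − 9.81 = 9.29 kN/m³ (submerged throughout). q = 9.29 × 0.7 = 6.503 kPa; the same γ' applies in the ½γBN_γ term.
c·N_c·s_c = 22 × 27.2 × 1.3 = 777.92 kPa
q·N_q = 6.503 × 15.9 = 103.4 kPa
0.5·γ·B·N_γ·s_γ = 0.5 × 9.29 × 1.3 × 18.5 × 0.6 = 67.027 kPa
q_ult = 777.92 + 103.4 + 67.027 = 948.35 kPa.

q_ult ≈ 950 kPa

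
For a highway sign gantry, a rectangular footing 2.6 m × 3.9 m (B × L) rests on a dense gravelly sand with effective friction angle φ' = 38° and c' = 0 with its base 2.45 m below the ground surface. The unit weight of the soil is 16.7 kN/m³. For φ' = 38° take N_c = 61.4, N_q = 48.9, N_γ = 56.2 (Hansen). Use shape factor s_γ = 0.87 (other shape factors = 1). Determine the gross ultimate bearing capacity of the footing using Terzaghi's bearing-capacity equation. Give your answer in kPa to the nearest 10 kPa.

q_ult ≈ 3060 kPa

Overburden at base level: q = 16.7 × 2.45 = 40.915 kPa.
Surcharge term q·N_q = 40.915 × 48.9 = 2000.7 kPa; self-weight term 0.5·γ·B·N_γ·s_γ = 0.5 × 16.7 × 2.6 × 56.2 × 0.87 = 1061.5 kPa.
q_ult = 2000.7 + 1061.5 = 3062.2 kPa.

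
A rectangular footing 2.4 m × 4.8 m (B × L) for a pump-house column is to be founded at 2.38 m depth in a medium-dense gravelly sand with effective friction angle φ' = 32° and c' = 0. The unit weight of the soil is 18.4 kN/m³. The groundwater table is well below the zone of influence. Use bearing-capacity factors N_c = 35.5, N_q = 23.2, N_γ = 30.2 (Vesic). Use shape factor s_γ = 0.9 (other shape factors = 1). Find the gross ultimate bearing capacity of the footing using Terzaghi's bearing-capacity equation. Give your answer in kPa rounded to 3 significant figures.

q = γ·D_f = 18.4 × 2.38 = 43.792 kPa.
q·N_q = 43.792 × 23.2 = 1016 kPa
0.5·γ·B·N_γ·s_γ = 0.5 × 18.4 × 2.4 × 30.2 × 0.9 = 600.13 kPa
q_ult = 1016 + 600.13 = 1616.1 kPa.

q_ult ≈ 1620 kPa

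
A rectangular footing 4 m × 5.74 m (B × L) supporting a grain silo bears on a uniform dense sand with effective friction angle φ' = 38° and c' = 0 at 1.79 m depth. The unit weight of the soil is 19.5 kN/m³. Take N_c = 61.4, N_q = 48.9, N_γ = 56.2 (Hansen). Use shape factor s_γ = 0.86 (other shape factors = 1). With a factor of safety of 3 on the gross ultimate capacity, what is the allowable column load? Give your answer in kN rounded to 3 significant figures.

q = γ·D_f = 19.5 × 1.79 = 34.905 kPa.
q·N_q = 34.905 × 48.9 = 1706.9 kPa
0.5·γ·B·N_γ·s_γ = 0.5 × 19.5 × 4 × 56.2 × 0.86 = 1884.9 kPa
q_ult = 1706.9 + 1884.9 = 3591.8 kPa.
Gross allowable pressure q_all = 3591.8 / 3 = 1197.3 kPa.
Footing area = 22.96 m², so allowable column load = 1197.3 × 22.96 = 27489 kN.

P_all ≈ 27500 kN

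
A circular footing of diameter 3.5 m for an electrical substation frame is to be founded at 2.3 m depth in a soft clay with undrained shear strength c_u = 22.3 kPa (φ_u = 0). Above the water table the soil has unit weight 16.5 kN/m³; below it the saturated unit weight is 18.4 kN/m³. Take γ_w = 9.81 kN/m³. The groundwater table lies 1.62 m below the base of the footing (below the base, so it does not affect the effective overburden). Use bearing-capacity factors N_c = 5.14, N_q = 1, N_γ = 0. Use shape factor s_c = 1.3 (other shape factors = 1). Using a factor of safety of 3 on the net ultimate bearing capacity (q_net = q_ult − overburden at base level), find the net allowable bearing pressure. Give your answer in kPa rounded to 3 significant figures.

Effective surcharge at the founding depth q = γ·D_f = 16.5 × 2.3 = 37.95 kPa.
q_ult = c·N_c·s_c + q·N_q
     = 22.3 × 5.14 × 1.3 + 37.95 × 1
     = 149.01 + 37.95 = 186.96 kPa.
q_net = 186.96 − 37.95 = 149.01 kPa.
q_all(net) = 149.01 / 3 = 49.67 kPa.

q_all(net) ≈ 49.7 kPa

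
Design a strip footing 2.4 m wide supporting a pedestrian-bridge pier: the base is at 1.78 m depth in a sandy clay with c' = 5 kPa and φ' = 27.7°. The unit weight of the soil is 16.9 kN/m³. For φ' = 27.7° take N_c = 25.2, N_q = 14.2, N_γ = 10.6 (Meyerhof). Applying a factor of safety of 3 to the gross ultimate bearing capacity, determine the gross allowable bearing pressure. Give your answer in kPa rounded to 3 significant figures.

q_all ≈ 256 kPa

Overburden at base level: q = 16.9 × 1.78 = 30.082 kPa.
Cohesion term c·N_c = 5 × 25.2 = 126 kPa; surcharge term q·N_q = 30.082 × 14.2 = 427.16 kPa; self-weight term 0.5·γ·B·N_γ = 0.5 × 16.9 × 2.4 × 10.6 = 214.97 kPa.
q_ult = 126 + 427.16 + 214.97 = 768.13 kPa.
q_all = q_ult / FS = 768.13 / 3 = 256.04 kPa.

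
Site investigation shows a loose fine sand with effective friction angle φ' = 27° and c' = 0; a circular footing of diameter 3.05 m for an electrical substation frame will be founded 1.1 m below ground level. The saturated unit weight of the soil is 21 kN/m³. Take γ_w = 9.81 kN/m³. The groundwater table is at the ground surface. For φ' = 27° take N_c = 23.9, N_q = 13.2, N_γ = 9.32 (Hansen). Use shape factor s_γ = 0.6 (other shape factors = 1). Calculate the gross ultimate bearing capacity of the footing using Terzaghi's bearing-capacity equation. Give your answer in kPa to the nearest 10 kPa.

q_ult ≈ 260 kPa

γ' = 21 − 9.81 = 11.19 kN/m³ (submerged throughout). q = 11.19 × 1.1 = 12.309 kPa; the same γ' applies in the ½γBN_γ term.
q·N_q = 12.309 × 13.2 = 162.48 kPa
0.5·γ·B·N_γ·s_γ = 0.5 × 11.19 × 3.05 × 9.32 × 0.6 = 95.426 kPa
q_ult = 162.48 + 95.426 = 257.9 kPa.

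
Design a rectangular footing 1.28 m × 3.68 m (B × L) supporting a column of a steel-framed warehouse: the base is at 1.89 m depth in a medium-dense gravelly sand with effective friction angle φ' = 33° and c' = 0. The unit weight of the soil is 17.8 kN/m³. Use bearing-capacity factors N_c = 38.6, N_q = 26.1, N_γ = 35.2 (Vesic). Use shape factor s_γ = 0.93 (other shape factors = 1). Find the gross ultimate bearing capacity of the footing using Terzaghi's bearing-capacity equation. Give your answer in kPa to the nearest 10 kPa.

q_ult ≈ 1250 kPa

Overburden at base level: q = 17.8 × 1.89 = 33.642 kPa.
Surcharge term q·N_q = 33.642 × 26.1 = 878.06 kPa; self-weight term 0.5·γ·B·N_γ·s_γ = 0.5 × 17.8 × 1.28 × 35.2 × 0.93 = 372.93 kPa.
q_ult = 878.06 + 372.93 = 1251 kPa.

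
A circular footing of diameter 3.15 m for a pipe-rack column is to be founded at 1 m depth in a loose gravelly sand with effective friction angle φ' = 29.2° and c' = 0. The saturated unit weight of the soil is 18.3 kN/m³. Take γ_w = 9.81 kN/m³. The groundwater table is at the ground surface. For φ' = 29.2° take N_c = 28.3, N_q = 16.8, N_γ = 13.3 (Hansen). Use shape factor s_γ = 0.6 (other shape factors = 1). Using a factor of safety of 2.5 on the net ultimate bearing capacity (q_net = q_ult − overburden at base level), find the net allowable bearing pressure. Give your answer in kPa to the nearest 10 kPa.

Water table at ground surface, so effective unit weight γ' = 18.3 − 9.81 = 8.49 kN/m³ is used throughout; overburden q = 8.49 × 1 = 8.49 kPa; the same γ' applies in the ½γBN_γ term.
Surcharge term q·N_q = 8.49 × 16.8 = 142.63 kPa; self-weight term 0.5·γ·B·N_γ·s_γ = 0.5 × 8.49 × 3.15 × 13.3 × 0.6 = 106.71 kPa.
q_ult = 142.63 + 106.71 = 249.34 kPa.
q_net = 249.34 − 8.49 = 240.85 kPa.
q_all(net) = 240.85 / 2.5 = 96.339 kPa.

q_all(net) ≈ 100 kPa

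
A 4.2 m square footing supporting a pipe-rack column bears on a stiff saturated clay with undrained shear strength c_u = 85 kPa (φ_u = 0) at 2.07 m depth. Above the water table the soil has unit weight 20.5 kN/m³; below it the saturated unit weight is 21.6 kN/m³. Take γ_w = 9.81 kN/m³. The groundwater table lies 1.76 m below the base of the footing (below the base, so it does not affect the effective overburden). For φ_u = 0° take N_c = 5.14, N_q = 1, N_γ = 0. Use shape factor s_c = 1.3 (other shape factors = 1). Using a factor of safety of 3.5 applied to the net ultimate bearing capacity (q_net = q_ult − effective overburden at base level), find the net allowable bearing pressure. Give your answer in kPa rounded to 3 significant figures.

q_all(net) ≈ 162 kPa

Effective surcharge at the founding depth q = γ·D_f = 20.5 × 2.07 = 42.435 kPa.
q_ult = c·N_c·s_c + q·N_q
     = 85 × 5.14 × 1.3 + 42.435 × 1
     = 567.97 + 42.435 = 610.4 kPa.
Net ultimate: q_net = 610.4 − 42.435 = 567.97 kPa.
q_all(net) = 567.97 / 3.5 = 162.28 kPa.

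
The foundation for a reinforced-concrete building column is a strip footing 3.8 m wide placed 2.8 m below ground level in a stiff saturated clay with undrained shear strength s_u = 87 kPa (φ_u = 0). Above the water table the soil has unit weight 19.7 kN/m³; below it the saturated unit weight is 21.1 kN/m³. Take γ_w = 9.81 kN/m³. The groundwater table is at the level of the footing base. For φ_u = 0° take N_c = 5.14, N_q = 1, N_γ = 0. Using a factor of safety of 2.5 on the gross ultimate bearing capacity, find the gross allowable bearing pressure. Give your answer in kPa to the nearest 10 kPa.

q_all ≈ 200 kPa

Overburden at base level: q = 19.7 × 2.8 = 55.16 kPa.
Cohesion term c·N_c = 87 × 5.14 = 447.18 kPa; surcharge term q·N_q = 55.16 × 1 = 55.16 kPa.
q_ult = 447.18 + 55.16 = 502.34 kPa.
q_all = 502.34 / 2.5 = 200.94 kPa.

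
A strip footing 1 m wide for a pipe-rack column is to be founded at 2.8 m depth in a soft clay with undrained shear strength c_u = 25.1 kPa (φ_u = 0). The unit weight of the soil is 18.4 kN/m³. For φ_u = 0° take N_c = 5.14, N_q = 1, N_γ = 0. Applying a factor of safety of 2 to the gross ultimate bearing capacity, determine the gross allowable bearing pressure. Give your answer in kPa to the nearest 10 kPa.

q_all ≈ 90 kPa

q = γ·D_f = 18.4 × 2.8 = 51.52 kPa.
c·N_c = 25.1 × 5.14 = 129.01 kPa
q·N_q = 51.52 × 1 = 51.52 kPa
q_ult = 129.01 + 51.52 = 180.53 kPa.
q_all = q_ult / FS = 180.53 / 2 = 90.267 kPa.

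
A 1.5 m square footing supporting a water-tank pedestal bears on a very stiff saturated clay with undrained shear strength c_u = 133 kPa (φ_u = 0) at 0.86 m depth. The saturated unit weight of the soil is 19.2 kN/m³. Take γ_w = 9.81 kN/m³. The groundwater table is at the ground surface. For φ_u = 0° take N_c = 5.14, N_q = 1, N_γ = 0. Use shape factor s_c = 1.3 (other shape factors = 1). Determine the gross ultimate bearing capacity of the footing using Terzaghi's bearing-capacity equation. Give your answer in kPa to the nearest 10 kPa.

q_ult ≈ 900 kPa

Water table at ground surface, so effective unit weight γ' = 19.2 − 9.81 = 9.39 kN/m³ is used throughout; overburden q = 9.39 × 0.86 = 8.0754 kPa.
Cohesion term c·N_c·s_c = 133 × 5.14 × 1.3 = 888.71 kPa; surcharge term q·N_q = 8.0754 × 1 = 8.0754 kPa.
q_ult = 888.71 + 8.0754 = 896.78 kPa.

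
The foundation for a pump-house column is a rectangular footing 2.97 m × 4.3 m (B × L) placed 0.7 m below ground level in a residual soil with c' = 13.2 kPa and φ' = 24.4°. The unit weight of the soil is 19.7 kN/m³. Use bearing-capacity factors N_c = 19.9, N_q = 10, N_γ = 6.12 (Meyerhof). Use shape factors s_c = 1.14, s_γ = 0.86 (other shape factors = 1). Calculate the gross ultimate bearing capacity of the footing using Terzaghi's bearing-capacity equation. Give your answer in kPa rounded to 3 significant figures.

q = γ·D_f = 19.7 × 0.7 = 13.79 kPa.
c·N_c·s_c = 13.2 × 19.9 × 1.14 = 299.46 kPa
q·N_q = 13.79 × 10 = 137.9 kPa
0.5·γ·B·N_γ·s_γ = 0.5 × 19.7 × 2.97 × 6.12 × 0.86 = 153.97 kPa
q_ult = 299.46 + 137.9 + 153.97 = 591.33 kPa.

q_ult ≈ 591 kPa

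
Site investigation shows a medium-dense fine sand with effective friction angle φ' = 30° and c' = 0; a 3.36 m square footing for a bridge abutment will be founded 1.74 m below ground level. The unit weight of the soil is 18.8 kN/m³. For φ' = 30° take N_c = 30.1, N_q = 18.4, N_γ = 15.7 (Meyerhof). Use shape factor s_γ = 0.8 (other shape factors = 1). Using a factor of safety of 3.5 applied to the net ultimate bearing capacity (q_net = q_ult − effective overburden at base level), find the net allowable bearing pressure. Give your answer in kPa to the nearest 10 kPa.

q_all(net) ≈ 280 kPa

Overburden at base level: q = 18.8 × 1.74 = 32.712 kPa.
Surcharge term q·N_q = 32.712 × 18.4 = 601.9 kPa; self-weight term 0.5·γ·B·N_γ·s_γ = 0.5 × 18.8 × 3.36 × 15.7 × 0.8 = 396.7 kPa.
q_ult = 601.9 + 396.7 = 998.6 kPa.
Net ultimate: q_net = 998.6 − 32.712 = 965.88 kPa.
q_all(net) = 965.88 / 3.5 = 275.97 kPa.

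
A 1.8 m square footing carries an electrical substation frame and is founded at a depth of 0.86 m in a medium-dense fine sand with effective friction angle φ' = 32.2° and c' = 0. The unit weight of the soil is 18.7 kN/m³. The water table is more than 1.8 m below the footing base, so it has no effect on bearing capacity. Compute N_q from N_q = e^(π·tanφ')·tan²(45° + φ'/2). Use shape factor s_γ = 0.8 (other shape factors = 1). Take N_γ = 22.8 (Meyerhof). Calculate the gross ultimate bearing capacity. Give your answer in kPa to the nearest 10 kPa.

tan32.2° = 0.6297, so N_q = e^(π×0.6297)·tan²(61.1°) = 7.231 × 3.282 = 23.73.
Effective surcharge at the founding depth q = γ·D_f = 18.7 × 0.86 = 16.082 kPa.
q_ult = q·N_q + 0.5·γ·B·N_γ·s_γ
     = 16.082 × 23.728 + 0.5 × 18.7 × 1.8 × 22.8 × 0.8
     = 381.6 + 306.98 = 688.58 kPa.

q_ult ≈ 690 kPa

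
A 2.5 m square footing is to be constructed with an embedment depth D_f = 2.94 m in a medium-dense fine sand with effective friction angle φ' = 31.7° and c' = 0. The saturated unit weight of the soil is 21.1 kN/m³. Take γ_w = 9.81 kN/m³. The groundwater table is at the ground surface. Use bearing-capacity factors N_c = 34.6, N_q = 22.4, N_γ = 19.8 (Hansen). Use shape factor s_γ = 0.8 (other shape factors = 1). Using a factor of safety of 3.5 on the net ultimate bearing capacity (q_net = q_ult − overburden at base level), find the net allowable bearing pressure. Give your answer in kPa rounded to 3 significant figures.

γ' = 21.1 − 9.81 = 11.29 kN/m³ (submerged throughout). q = 11.29 × 2.94 = 33.193 kPa; the same γ' applies in the ½γBN_γ term.
q·N_q = 33.193 × 22.4 = 743.51 kPa
0.5·γ·B·N_γ·s_γ = 0.5 × 11.29 × 2.5 × 19.8 × 0.8 = 223.54 kPa
q_ult = 743.51 + 223.54 = 967.06 kPa.
q_net = 967.06 − 33.193 = 933.86 kPa.
q_all(net) = 933.86 / 3.5 = 266.82 kPa.

q_all(net) ≈ 267 kPa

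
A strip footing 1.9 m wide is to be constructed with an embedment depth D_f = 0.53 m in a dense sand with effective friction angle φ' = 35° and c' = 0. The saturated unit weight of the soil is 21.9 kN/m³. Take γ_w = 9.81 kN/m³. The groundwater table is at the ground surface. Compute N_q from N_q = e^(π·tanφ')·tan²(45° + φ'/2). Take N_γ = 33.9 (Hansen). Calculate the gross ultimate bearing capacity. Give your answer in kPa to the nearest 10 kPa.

q_ult ≈ 600 kPa

tan35° = 0.7002, so N_q = e^(π×0.7002)·tan²(62.5°) = 9.023 × 3.69 = 33.3.
γ' = 21.9 − 9.81 = 12.09 kN/m³ (submerged throughout). q = 12.09 × 0.53 = 6.4077 kPa; the same γ' applies in the ½γBN_γ term.
q·N_q = 6.4077 × 33.296 = 213.35 kPa
0.5·γ·B·N_γ = 0.5 × 12.09 × 1.9 × 33.9 = 389.36 kPa
q_ult = 213.35 + 389.36 = 602.71 kPa.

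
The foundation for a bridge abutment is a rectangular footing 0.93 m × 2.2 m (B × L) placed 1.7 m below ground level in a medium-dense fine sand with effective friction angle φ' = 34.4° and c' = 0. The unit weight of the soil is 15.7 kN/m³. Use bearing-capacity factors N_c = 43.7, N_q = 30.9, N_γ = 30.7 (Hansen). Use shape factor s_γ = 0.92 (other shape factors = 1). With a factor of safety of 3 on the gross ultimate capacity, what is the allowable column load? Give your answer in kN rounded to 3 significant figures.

P_all ≈ 703 kN

q = γ·D_f = 15.7 × 1.7 = 26.69 kPa.
q·N_q = 26.69 × 30.9 = 824.72 kPa
0.5·γ·B·N_γ·s_γ = 0.5 × 15.7 × 0.93 × 30.7 × 0.92 = 206.2 kPa
q_ult = 824.72 + 206.2 = 1030.9 kPa.
Gross allowable pressure q_all = 1030.9 / 3 = 343.64 kPa.
Footing area = 2.046 m², so allowable column load = 343.64 × 2.046 = 703.08 kN.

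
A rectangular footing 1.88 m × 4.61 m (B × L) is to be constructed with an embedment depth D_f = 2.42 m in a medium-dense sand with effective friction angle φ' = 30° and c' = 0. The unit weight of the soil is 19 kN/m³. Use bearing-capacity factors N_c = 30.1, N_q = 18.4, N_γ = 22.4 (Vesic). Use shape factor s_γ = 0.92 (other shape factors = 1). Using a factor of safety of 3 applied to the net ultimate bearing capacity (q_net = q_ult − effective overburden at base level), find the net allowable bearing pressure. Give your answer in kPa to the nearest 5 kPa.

Effective surcharge at the founding depth q = γ·D_f = 19 × 2.42 = 45.98 kPa.
q_ult = q·N_q + 0.5·γ·B·N_γ·s_γ
     = 45.98 × 18.4 + 0.5 × 19 × 1.88 × 22.4 × 0.92
     = 846.03 + 368.06 = 1214.1 kPa.
Net ultimate: q_net = 1214.1 − 45.98 = 1168.1 kPa.
q_all(net) = 1168.1 / 3 = 389.37 kPa.

q_all(net) ≈ 390 kPa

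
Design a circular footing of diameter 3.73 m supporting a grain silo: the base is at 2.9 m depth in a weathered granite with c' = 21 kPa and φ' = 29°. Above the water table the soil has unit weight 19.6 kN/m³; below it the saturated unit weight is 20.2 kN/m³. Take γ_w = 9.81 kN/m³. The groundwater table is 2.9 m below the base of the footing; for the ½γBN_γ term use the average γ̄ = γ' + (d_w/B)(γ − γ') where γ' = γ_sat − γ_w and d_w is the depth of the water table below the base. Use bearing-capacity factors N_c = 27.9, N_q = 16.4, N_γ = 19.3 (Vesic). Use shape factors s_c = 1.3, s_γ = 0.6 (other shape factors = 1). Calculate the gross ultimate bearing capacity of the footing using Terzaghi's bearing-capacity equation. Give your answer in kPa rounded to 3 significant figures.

q = γ·D_f = 19.6 × 2.9 = 56.84 kPa.
γ' = 10.39 kN/m³; averaging over the depth B below the base, γ̄ = γ' + (d_w/B)(γ − γ') = 17.551 kN/m³.
c·N_c·s_c = 21 × 27.9 × 1.3 = 761.67 kPa
q·N_q = 56.84 × 16.4 = 932.18 kPa
0.5·γ·B·N_γ·s_γ = 0.5 × 17.551 × 3.73 × 19.3 × 0.6 = 379.03 kPa
q_ult = 761.67 + 932.18 + 379.03 = 2072.9 kPa.

q_ult ≈ 2070 kPa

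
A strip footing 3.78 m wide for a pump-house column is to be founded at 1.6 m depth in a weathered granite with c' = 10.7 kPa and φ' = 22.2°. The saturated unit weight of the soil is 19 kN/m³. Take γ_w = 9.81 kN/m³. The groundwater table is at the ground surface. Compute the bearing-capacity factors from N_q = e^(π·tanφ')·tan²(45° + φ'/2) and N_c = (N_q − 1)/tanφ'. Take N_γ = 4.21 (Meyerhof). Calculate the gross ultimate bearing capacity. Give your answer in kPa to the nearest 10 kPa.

tan22.2° = 0.4081, so N_q = e^(π×0.4081)·tan²(56.1°) = 3.604 × 2.215 = 7.98.
N_c = (7.98 − 1)/tan22.2° = 17.11.
Water table at ground surface, so effective unit weight γ' = 19 − 9.81 = 9.19 kN/m³ is used throughout; overburden q = 9.19 × 1.6 = 14.704 kPa; the same γ' applies in the ½γBN_γ term.
Cohesion term c·N_c = 10.7 × 17.108 = 183.05 kPa; surcharge term q·N_q = 14.704 × 7.9816 = 117.36 kPa; self-weight term 0.5·γ·B·N_γ = 0.5 × 9.19 × 3.78 × 4.21 = 73.124 kPa.
q_ult = 183.05 + 117.36 + 73.124 = 373.54 kPa.

q_ult ≈ 370 kPa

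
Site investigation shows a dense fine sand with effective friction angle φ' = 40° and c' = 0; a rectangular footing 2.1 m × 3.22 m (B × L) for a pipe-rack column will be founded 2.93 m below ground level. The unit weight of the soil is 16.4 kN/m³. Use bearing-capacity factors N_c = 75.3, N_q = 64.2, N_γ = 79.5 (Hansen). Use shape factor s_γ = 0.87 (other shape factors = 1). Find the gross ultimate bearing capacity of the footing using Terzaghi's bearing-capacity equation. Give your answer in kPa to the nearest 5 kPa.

Effective surcharge at the founding depth q = γ·D_f = 16.4 × 2.93 = 48.052 kPa.
q_ult = q·N_q + 0.5·γ·B·N_γ·s_γ
     = 48.052 × 64.2 + 0.5 × 16.4 × 2.1 × 79.5 × 0.87
     = 3084.9 + 1191 = 4276 kPa.

q_ult ≈ 4275 kPa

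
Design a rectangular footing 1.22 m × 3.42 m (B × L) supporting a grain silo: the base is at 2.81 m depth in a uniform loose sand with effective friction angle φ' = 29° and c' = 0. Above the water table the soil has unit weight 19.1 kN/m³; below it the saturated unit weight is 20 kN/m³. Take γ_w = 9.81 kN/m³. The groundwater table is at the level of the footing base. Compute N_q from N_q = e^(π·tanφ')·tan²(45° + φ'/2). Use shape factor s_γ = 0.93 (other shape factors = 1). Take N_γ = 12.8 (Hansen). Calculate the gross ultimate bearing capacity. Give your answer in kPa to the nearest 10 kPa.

tan29° = 0.5543, so N_q = e^(π×0.5543)·tan²(59.5°) = 5.705 × 2.882 = 16.44.
Overburden at base level: q = 19.1 × 2.81 = 53.671 kPa.
Below the base the soil is submerged, so the ½γBN_γ term uses γ' = 20 − 9.81 = 10.19 kN/m³.
Surcharge term q·N_q = 53.671 × 16.443 = 882.53 kPa; self-weight term 0.5·γ·B·N_γ·s_γ = 0.5 × 10.19 × 1.22 × 12.8 × 0.93 = 73.994 kPa.
q_ult = 882.53 + 73.994 = 956.52 kPa.

q_ult ≈ 960 kPa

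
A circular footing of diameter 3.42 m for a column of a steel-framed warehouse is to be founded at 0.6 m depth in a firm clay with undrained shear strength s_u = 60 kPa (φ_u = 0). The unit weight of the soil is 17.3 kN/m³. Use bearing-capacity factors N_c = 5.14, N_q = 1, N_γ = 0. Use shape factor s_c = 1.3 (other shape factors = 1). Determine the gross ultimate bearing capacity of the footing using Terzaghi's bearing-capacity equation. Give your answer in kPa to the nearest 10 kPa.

Overburden at base level: q = 17.3 × 0.6 = 10.38 kPa.
Cohesion term c·N_c·s_c = 60 × 5.14 × 1.3 = 400.92 kPa; surcharge term q·N_q = 10.38 × 1 = 10.38 kPa.
q_ult = 400.92 + 10.38 = 411.3 kPa.

q_ult ≈ 410 kPa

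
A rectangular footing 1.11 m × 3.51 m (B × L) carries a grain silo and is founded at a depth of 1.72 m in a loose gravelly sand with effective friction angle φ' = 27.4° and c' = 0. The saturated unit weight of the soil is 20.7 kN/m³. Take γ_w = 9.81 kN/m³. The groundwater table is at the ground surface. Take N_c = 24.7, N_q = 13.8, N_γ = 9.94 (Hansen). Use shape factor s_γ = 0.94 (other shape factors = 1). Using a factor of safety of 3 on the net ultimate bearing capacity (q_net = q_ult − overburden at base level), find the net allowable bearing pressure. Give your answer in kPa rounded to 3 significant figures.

q_all(net) ≈ 98.7 kPa

Water table at ground surface, so effective unit weight γ' = 20.7 − 9.81 = 10.89 kN/m³ is used throughout; overburden q = 10.89 × 1.72 = 18.731 kPa; the same γ' applies in the ½γBN_γ term.
Surcharge term q·N_q = 18.731 × 13.8 = 258.49 kPa; self-weight term 0.5·γ·B·N_γ·s_γ = 0.5 × 10.89 × 1.11 × 9.94 × 0.94 = 56.472 kPa.
q_ult = 258.49 + 56.472 = 314.96 kPa.
q_net = 314.96 − 18.731 = 296.23 kPa.
q_all(net) = 296.23 / 3 = 98.742 kPa.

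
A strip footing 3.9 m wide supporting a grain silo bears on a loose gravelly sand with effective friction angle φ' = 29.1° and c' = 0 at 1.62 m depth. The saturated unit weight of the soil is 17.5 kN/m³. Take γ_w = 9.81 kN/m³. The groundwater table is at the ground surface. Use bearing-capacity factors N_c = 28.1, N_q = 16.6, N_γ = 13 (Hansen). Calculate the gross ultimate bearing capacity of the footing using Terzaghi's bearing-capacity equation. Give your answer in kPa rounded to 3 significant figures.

With the water table at the surface the whole profile is submerged: γ' = 17.5 − 9.81 = 7.69 kN/m³, so q = γ'·D_f = 12.458 kPa; the same γ' applies in the ½γBN_γ term.
q_ult = q·N_q + 0.5·γ·B·N_γ
     = 12.458 × 16.6 + 0.5 × 7.69 × 3.9 × 13
     = 206.8 + 194.94 = 401.74 kPa.

q_ult ≈ 402 kPa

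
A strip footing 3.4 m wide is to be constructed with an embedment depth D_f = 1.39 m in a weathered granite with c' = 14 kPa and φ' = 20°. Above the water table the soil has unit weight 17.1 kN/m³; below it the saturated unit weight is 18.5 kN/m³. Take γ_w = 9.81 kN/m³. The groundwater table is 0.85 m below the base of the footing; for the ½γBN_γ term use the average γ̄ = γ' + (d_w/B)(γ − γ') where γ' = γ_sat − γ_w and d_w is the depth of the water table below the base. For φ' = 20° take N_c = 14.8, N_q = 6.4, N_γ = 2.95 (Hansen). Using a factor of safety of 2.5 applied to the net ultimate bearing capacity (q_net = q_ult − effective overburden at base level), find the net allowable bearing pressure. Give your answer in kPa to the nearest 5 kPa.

q_all(net) ≈ 155 kPa

Effective surcharge at the founding depth q = γ·D_f = 17.1 × 1.39 = 23.769 kPa.
With d_w = 0.85 m < B, γ̄ = 8.69 + (0.85/3.4) × (17.1 − 8.69) = 10.793 kN/m³.
q_ult = c·N_c + q·N_q + 0.5·γ·B·N_γ
     = 14 × 14.8 + 23.769 × 6.4 + 0.5 × 10.793 × 3.4 × 2.95
     = 207.2 + 152.12 + 54.124 = 413.45 kPa.
Net ultimate: q_net = 413.45 − 23.769 = 389.68 kPa.
q_all(net) = 389.68 / 2.5 = 155.87 kPa.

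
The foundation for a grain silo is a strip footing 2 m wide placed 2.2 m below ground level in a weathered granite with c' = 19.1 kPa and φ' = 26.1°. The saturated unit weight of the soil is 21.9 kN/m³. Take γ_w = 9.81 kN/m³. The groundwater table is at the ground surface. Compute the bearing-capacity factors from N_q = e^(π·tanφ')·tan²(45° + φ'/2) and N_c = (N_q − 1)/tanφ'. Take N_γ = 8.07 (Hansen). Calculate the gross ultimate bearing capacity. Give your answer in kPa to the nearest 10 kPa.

q_ult ≈ 840 kPa

tan26.1° = 0.4899, so N_q = e^(π×0.4899)·tan²(58.05°) = 4.66 × 2.571 = 11.98.
N_c = (11.98 − 1)/tan26.1° = 22.42.
Water table at ground surface, so effective unit weight γ' = 21.9 − 9.81 = 12.09 kN/m³ is used throughout; overburden q = 12.09 × 2.2 = 26.598 kPa; the same γ' applies in the ½γBN_γ term.
Cohesion term c·N_c = 19.1 × 22.416 = 428.14 kPa; surcharge term q·N_q = 26.598 × 11.981 = 318.68 kPa; self-weight term 0.5·γ·B·N_γ = 0.5 × 12.09 × 2 × 8.07 = 97.566 kPa.
q_ult = 428.14 + 318.68 + 97.566 = 844.39 kPa.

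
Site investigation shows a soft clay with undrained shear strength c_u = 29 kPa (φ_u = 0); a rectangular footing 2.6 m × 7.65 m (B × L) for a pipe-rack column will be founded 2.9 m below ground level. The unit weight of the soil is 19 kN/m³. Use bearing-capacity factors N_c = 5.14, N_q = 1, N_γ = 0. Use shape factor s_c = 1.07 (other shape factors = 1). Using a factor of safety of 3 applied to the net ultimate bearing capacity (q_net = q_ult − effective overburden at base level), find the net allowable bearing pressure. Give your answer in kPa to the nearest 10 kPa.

q_all(net) ≈ 50 kPa

q = γ·D_f = 19 × 2.9 = 55.1 kPa.
c·N_c·s_c = 29 × 5.14 × 1.07 = 159.49 kPa
q·N_q = 55.1 × 1 = 55.1 kPa
q_ult = 159.49 + 55.1 = 214.59 kPa.
Net ultimate: q_net = 214.59 − 55.1 = 159.49 kPa.
q_all(net) = 159.49 / 3 = 53.165 kPa.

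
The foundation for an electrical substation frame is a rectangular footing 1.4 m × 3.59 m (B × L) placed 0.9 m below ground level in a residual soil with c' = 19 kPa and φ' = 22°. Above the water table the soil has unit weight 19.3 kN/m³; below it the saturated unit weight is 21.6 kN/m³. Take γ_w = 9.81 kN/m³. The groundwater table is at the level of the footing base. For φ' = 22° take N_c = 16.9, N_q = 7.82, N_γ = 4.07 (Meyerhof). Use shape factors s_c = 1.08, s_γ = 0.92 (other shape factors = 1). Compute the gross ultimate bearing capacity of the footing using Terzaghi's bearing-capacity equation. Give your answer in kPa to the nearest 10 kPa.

q_ult ≈ 510 kPa

q = γ·D_f = 19.3 × 0.9 = 17.37 kPa.
For the ½γBN_γ term take γ' = 21.6 − 9.81 = 11.79 kN/m³ (soil below base is submerged).
c·N_c·s_c = 19 × 16.9 × 1.08 = 346.79 kPa
q·N_q = 17.37 × 7.82 = 135.83 kPa
0.5·γ·B·N_γ·s_γ = 0.5 × 11.79 × 1.4 × 4.07 × 0.92 = 30.903 kPa
q_ult = 346.79 + 135.83 + 30.903 = 513.52 kPa.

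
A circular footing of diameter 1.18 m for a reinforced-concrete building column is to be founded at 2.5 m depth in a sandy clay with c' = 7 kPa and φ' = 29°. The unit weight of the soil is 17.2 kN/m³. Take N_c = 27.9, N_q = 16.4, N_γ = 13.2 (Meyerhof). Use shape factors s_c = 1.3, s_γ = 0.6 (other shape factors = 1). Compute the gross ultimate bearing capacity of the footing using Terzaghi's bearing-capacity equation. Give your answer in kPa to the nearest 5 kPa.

q_ult ≈ 1040 kPa

Effective surcharge at the founding depth q = γ·D_f = 17.2 × 2.5 = 43 kPa.
q_ult = c·N_c·s_c + q·N_q + 0.5·γ·B·N_γ·s_γ
     = 7 × 27.9 × 1.3 + 43 × 16.4 + 0.5 × 17.2 × 1.18 × 13.2 × 0.6
     = 253.89 + 705.2 + 80.372 = 1039.5 kPa.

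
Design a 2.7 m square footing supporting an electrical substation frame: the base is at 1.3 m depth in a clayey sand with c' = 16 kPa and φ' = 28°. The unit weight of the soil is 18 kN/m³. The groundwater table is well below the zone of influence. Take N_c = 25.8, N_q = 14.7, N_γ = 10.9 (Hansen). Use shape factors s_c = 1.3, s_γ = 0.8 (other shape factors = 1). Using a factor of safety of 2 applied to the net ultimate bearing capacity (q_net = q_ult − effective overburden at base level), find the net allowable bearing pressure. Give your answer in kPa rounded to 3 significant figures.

q_all(net) ≈ 535 kPa

Effective surcharge at the founding depth q = γ·D_f = 18 × 1.3 = 23.4 kPa.
q_ult = c·N_c·s_c + q·N_q + 0.5·γ·B·N_γ·s_γ
     = 16 × 25.8 × 1.3 + 23.4 × 14.7 + 0.5 × 18 × 2.7 × 10.9 × 0.8
     = 536.64 + 343.98 + 211.9 = 1092.5 kPa.
Net ultimate: q_net = 1092.5 − 23.4 = 1069.1 kPa.
q_all(net) = 1069.1 / 2 = 534.56 kPa.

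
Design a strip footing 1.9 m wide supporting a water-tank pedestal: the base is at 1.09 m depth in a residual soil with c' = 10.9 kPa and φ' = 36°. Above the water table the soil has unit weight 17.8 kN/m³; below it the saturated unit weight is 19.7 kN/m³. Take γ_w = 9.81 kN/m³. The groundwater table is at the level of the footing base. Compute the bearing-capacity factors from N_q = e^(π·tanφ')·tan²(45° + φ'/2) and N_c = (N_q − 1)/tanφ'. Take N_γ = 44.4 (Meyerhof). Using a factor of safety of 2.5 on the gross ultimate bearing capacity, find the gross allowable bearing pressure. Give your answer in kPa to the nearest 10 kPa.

N_q = e^(π·tan36°)·tan²(63°) = 37.75; N_c = (N_q − 1)/tanφ' = 50.59.
q = γ·D_f = 17.8 × 1.09 = 19.402 kPa.
For the ½γBN_γ term take γ' = 19.7 − 9.81 = 9.89 kN/m³ (soil below base is submerged).
c·N_c = 10.9 × 50.585 = 551.38 kPa
q·N_q = 19.402 × 37.752 = 732.47 kPa
0.5·γ·B·N_γ = 0.5 × 9.89 × 1.9 × 44.4 = 417.16 kPa
q_ult = 551.38 + 732.47 + 417.16 = 1701 kPa.
q_all = 1701 / 2.5 = 680.41 kPa.

q_all ≈ 680 kPa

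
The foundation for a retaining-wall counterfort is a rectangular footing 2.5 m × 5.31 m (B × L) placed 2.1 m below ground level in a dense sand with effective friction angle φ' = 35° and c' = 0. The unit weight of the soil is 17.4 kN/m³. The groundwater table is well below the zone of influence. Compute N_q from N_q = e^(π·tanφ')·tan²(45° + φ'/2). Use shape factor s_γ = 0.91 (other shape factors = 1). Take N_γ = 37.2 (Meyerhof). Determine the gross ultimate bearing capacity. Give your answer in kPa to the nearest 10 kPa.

q_ult ≈ 1950 kPa

tan35° = 0.7002, so N_q = e^(π×0.7002)·tan²(62.5°) = 9.023 × 3.69 = 33.3.
Effective surcharge at the founding depth q = γ·D_f = 17.4 × 2.1 = 36.54 kPa.
q_ult = q·N_q + 0.5·γ·B·N_γ·s_γ
     = 36.54 × 33.296 + 0.5 × 17.4 × 2.5 × 37.2 × 0.91
     = 1216.6 + 736.28 = 1952.9 kPa.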